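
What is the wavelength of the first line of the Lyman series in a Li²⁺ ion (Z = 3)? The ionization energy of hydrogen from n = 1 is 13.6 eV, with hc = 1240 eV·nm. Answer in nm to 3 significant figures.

13.5 nm

The Lyman series terminates on n_f = 1; the first line has n_i = 1+1 = 2.
ΔE = 122.4 × (1/1² − 1/2²) = 91.80 eV.
λ = 1240 / 91.80 = 13.5 nm.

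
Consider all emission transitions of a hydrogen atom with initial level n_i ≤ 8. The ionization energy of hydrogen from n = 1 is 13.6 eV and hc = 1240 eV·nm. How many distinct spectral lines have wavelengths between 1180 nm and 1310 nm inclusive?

1

Enumerate all n_i → n_f pairs with 1 ≤ n_f < n_i ≤ 8 and compute λ = 1240 / [13.6·1·(1/n_f² − 1/n_i²)].
Lines falling in [1180, 1310] nm: 5→3 (1282 nm).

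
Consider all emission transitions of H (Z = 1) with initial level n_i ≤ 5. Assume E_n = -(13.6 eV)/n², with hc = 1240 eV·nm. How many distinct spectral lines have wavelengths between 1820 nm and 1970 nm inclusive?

Enumerate all n_i → n_f pairs with 1 ≤ n_f < n_i ≤ 5 and compute λ = 1240 / [13.6·1·(1/n_f² − 1/n_i²)].
Lines falling in [1820, 1970] nm: 4→3 (1876 nm).

1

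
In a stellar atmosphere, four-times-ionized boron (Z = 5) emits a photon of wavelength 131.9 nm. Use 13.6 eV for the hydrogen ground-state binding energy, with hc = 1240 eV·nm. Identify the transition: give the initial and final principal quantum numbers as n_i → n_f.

n_i = 9, n_f = 5

The photon energy is ΔE = hc/λ = 1240 / 131.9 = 9.401 eV.
With Z = 5, ΔE = 340.0 × (1/n_f² − 1/n_i²), so 1/n_f² − 1/n_i² = 0.02765.
Trying n_f = 5 gives 1/n_i² = 0.01235, i.e. n_i ≈ 9; this pair matches.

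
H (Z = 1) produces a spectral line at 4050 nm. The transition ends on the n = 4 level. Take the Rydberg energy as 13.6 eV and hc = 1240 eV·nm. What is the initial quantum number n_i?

The photon energy is ΔE = hc/λ = 1240 / 4050 = 0.3062 eV.
With Z = 1, ΔE = 13.60 × (1/n_f² − 1/n_i²), so 1/n_f² − 1/n_i² = 0.02251.
With n_f = 4: 1/n_i² = 1/16 − 0.02251 = 0.03999, so n_i ≈ 5.00.

n_i = 5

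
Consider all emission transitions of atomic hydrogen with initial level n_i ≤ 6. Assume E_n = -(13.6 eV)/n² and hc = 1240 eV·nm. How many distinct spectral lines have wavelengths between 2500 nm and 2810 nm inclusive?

Enumerate all n_i → n_f pairs with 1 ≤ n_f < n_i ≤ 6 and compute λ = 1240 / [13.6·1·(1/n_f² − 1/n_i²)].
Lines falling in [2500, 2810] nm: 6→4 (2626 nm).

1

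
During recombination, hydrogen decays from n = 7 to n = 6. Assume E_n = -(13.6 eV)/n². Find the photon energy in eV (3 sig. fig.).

0.100 eV

E_7 = −13.60/49 = −0.2776 eV and E_6 = −13.60/36 = −0.3778 eV.
The photon energy is |E_7 − E_6| = 0.100 eV.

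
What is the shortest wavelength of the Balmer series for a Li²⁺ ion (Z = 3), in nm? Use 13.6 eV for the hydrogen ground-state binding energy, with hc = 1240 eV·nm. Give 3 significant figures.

The Balmer series has lower level n_f = 2; the series limit corresponds to n_i → ∞.
ΔE_max = 13.6 × 9 / 2² = 30.60 eV.
λ_min = 1240 / 30.60 = 40.5 nm.

40.5 nm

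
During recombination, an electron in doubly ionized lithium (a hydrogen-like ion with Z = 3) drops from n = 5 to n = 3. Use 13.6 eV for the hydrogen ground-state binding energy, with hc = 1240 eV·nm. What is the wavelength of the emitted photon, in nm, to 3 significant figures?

For Z = 3 the level energies scale as Z², so the effective Rydberg energy is 13.6 × 9 = 122.4 eV.
ΔE = 122.4 × (1/3² − 1/5²) = 122.4 × 0.07111 = 8.704 eV.
λ = hc/ΔE = 1240 / 8.704 = 142 nm.

142 nm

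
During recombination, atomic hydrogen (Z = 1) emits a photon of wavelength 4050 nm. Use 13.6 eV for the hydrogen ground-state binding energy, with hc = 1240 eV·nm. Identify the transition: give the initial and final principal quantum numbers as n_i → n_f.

n_i = 5, n_f = 4

The photon energy is ΔE = hc/λ = 1240 / 4050 = 0.3062 eV.
With Z = 1, ΔE = 13.60 × (1/n_f² − 1/n_i²), so 1/n_f² − 1/n_i² = 0.02251.
Trying n_f = 4 gives 1/n_i² = 0.03999, i.e. n_i ≈ 5; this pair matches.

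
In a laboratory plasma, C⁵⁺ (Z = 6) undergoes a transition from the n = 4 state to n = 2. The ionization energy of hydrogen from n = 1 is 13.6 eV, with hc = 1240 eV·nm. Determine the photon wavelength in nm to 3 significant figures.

For Z = 6 the level energies scale as Z², so the effective Rydberg energy is 13.6 × 36 = 489.6 eV.
ΔE = 489.6 × (1/2² − 1/4²) = 489.6 × 0.1875 = 91.80 eV.
λ = hc/ΔE = 1240 / 91.80 = 13.5 nm.

13.5 nm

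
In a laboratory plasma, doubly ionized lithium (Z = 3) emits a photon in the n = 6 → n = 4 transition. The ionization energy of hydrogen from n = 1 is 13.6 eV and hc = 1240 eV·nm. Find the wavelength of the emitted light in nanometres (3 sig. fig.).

For Z = 3 the level energies scale as Z², so the effective Rydberg energy is 13.6 × 9 = 122.4 eV.
ΔE = 122.4 × (1/4² − 1/6²) = 122.4 × 0.03472 = 4.250 eV.
λ = hc/ΔE = 1240 / 4.250 = 292 nm.

292 nm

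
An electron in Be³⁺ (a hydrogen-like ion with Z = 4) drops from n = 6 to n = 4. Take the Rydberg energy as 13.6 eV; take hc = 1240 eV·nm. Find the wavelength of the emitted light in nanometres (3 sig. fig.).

164 nm

For Z = 4 the level energies scale as Z², so the effective Rydberg energy is 13.6 × 16 = 217.6 eV.
ΔE = 217.6 × (1/4² − 1/6²) = 217.6 × 0.03472 = 7.556 eV.
λ = hc/ΔE = 1240 / 7.556 = 164 nm.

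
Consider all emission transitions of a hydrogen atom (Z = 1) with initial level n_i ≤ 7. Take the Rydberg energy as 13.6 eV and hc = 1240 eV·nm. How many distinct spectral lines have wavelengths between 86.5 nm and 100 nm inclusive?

4

Enumerate all n_i → n_f pairs with 1 ≤ n_f < n_i ≤ 7 and compute λ = 1240 / [13.6·1·(1/n_f² − 1/n_i²)].
Lines falling in [86.5, 100] nm: 7→1 (93.08 nm), 6→1 (93.78 nm), 5→1 (94.98 nm), 4→1 (97.25 nm).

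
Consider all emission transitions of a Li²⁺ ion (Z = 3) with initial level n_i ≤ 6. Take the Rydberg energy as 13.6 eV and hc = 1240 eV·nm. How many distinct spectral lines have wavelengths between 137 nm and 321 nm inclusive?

Enumerate all n_i → n_f pairs with 1 ≤ n_f < n_i ≤ 6 and compute λ = 1240 / [13.6·9·(1/n_f² − 1/n_i²)].
Lines falling in [137, 321] nm: 5→3 (142.5 nm), 4→3 (208.4 nm), 6→4 (291.8 nm).

3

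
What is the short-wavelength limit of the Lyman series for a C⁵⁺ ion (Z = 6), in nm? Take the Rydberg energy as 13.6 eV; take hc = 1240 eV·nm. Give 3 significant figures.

2.53 nm

The Lyman series has lower level n_f = 1; the series limit corresponds to n_i → ∞.
ΔE_max = 13.6 × 36 / 1² = 489.6 eV.
λ_min = 1240 / 489.6 = 2.53 nm.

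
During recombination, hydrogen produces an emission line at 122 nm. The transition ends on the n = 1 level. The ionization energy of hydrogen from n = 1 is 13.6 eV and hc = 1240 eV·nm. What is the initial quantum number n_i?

The photon energy is ΔE = hc/λ = 1240 / 122 = 10.16 eV.
With Z = 1, ΔE = 13.60 × (1/n_f² − 1/n_i²), so 1/n_f² − 1/n_i² = 0.7473.
With n_f = 1: 1/n_i² = 1/1 − 0.7473 = 0.2527, so n_i ≈ 1.99.

n_i = 2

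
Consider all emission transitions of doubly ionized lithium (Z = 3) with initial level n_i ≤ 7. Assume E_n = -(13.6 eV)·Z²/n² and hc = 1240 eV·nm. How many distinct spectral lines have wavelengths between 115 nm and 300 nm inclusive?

Enumerate all n_i → n_f pairs with 1 ≤ n_f < n_i ≤ 7 and compute λ = 1240 / [13.6·9·(1/n_f² − 1/n_i²)].
Lines falling in [115, 300] nm: 6→3 (121.6 nm), 5→3 (142.5 nm), 4→3 (208.4 nm), 7→4 (240.7 nm), 6→4 (291.8 nm).

5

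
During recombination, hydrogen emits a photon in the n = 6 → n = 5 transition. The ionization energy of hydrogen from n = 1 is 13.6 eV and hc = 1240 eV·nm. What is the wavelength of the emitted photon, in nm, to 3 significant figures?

ΔE = 13.60 × (1/5² − 1/6²) = 13.60 × 0.01222 = 0.1662 eV.
λ = hc/ΔE = 1240 / 0.1662 = 7460 nm.

7460 nm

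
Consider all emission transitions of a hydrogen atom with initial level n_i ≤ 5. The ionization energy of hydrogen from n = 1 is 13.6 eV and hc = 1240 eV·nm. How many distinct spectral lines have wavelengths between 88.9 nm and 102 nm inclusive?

Enumerate all n_i → n_f pairs with 1 ≤ n_f < n_i ≤ 5 and compute λ = 1240 / [13.6·1·(1/n_f² − 1/n_i²)].
Lines falling in [88.9, 102] nm: 5→1 (94.98 nm), 4→1 (97.25 nm).

2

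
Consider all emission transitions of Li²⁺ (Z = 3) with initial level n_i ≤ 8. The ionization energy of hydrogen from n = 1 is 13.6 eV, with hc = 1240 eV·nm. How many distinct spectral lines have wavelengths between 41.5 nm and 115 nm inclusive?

Enumerate all n_i → n_f pairs with 1 ≤ n_f < n_i ≤ 8 and compute λ = 1240 / [13.6·9·(1/n_f² − 1/n_i²)].
Lines falling in [41.5, 115] nm: 8→2 (43.22 nm), 7→2 (44.12 nm), 6→2 (45.59 nm), 5→2 (48.24 nm), 4→2 (54.03 nm), 3→2 (72.94 nm), 8→3 (106.1 nm), 7→3 (111.7 nm).

8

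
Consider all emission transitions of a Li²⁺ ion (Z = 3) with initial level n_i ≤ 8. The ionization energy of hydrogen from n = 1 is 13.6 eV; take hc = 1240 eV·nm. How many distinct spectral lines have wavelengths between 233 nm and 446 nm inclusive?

3

Enumerate all n_i → n_f pairs with 1 ≤ n_f < n_i ≤ 8 and compute λ = 1240 / [13.6·9·(1/n_f² − 1/n_i²)].
Lines falling in [233, 446] nm: 7→4 (240.7 nm), 6→4 (291.8 nm), 8→5 (415.6 nm).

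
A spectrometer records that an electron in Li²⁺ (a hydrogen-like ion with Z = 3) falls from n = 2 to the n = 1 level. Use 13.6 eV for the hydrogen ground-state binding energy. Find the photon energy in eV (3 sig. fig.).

91.8 eV

The Bohr energies scale as Z², so for Z = 3: E_n = −122.4/n² eV.
E_2 = −122.4/4 = −30.60 eV and E_1 = −122.4/1 = −122.4 eV.
The photon energy is |E_2 − E_1| = 91.8 eV.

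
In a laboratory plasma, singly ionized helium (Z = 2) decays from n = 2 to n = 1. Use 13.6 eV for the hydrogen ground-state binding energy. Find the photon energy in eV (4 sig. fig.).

40.80 eV

The Bohr energies scale as Z², so for Z = 2: E_n = −54.40/n² eV.
E_2 = −54.40/4 = −13.60 eV and E_1 = −54.40/1 = −54.40 eV.
The photon energy is |E_2 − E_1| = 40.80 eV.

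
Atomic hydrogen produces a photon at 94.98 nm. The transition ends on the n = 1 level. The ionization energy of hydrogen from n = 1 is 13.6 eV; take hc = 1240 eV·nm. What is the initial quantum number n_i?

The photon energy is ΔE = hc/λ = 1240 / 94.98 = 13.06 eV.
With Z = 1, ΔE = 13.60 × (1/n_f² − 1/n_i²), so 1/n_f² − 1/n_i² = 0.9600.
With n_f = 1: 1/n_i² = 1/1 − 0.9600 = 0.04005, so n_i ≈ 5.00.

n_i = 5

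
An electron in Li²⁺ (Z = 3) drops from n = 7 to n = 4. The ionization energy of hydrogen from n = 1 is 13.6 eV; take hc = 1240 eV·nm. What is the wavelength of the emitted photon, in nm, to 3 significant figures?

For Z = 3 the level energies scale as Z², so the effective Rydberg energy is 13.6 × 9 = 122.4 eV.
ΔE = 122.4 × (1/4² − 1/7²) = 122.4 × 0.04209 = 5.152 eV.
λ = hc/ΔE = 1240 / 5.152 = 241 nm.

241 nm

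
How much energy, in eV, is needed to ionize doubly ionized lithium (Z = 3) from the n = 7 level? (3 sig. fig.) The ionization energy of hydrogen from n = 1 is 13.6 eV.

2.50 eV

E_n = −13.6 Z²/n² = −122.4/n² eV for Z = 3.
E_7 = −122.4/49 = −2.50 eV, so ionization (to E = 0) requires 2.50 eV.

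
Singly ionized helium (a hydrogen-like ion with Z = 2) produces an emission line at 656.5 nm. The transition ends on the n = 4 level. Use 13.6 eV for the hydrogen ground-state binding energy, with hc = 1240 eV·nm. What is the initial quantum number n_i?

n_i = 6

The photon energy is ΔE = hc/λ = 1240 / 656.5 = 1.889 eV.
With Z = 2, ΔE = 54.40 × (1/n_f² − 1/n_i²), so 1/n_f² − 1/n_i² = 0.03472.
With n_f = 4: 1/n_i² = 1/16 − 0.03472 = 0.02778, so n_i ≈ 6.00.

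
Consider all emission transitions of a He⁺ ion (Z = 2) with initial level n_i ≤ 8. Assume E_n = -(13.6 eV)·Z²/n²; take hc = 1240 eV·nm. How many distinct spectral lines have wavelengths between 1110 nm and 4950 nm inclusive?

Enumerate all n_i → n_f pairs with 1 ≤ n_f < n_i ≤ 8 and compute λ = 1240 / [13.6·4·(1/n_f² − 1/n_i²)].
Lines falling in [1110, 4950] nm: 7→5 (1163 nm), 6→5 (1865 nm), 8→6 (1876 nm), 7→6 (3093 nm), 8→7 (4765 nm).

5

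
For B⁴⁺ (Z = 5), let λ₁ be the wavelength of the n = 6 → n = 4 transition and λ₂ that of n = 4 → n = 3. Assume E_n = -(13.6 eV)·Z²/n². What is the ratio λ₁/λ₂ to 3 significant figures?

1.40

λ ∝ 1/ΔE ∝ 1/(1/n_f² − 1/n_i²), and the Z² and hc factors cancel in the ratio.
λ₁/λ₂ = (1/3² − 1/4²)/(1/4² − 1/6²) = 0.04861/0.03472 = 1.40.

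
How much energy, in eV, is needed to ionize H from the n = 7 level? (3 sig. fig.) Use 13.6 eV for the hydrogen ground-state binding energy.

0.278 eV

E_7 = −13.60/49 = −0.278 eV, so ionization (to E = 0) requires 0.278 eV.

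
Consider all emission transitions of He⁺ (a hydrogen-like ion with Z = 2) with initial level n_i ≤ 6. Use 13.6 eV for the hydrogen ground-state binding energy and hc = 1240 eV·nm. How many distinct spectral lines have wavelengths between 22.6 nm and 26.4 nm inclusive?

Enumerate all n_i → n_f pairs with 1 ≤ n_f < n_i ≤ 6 and compute λ = 1240 / [13.6·4·(1/n_f² − 1/n_i²)].
Lines falling in [22.6, 26.4] nm: 6→1 (23.45 nm), 5→1 (23.74 nm), 4→1 (24.31 nm), 3→1 (25.64 nm).

4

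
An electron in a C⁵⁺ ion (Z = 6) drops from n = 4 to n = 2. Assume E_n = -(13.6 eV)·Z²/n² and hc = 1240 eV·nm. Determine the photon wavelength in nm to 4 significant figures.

13.51 nm

For Z = 6 the level energies scale as Z², so the effective Rydberg energy is 13.6 × 36 = 489.6 eV.
ΔE = 489.6 × (1/2² − 1/4²) = 489.6 × 0.1875 = 91.80 eV.
λ = hc/ΔE = 1240 / 91.80 = 13.51 nm.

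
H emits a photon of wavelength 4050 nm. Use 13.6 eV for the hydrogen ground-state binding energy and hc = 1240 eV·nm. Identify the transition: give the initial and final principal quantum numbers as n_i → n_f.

n_i = 5, n_f = 4

The photon energy is ΔE = hc/λ = 1240 / 4050 = 0.3062 eV.
With Z = 1, ΔE = 13.60 × (1/n_f² − 1/n_i²), so 1/n_f² − 1/n_i² = 0.02251.
Trying n_f = 4 gives 1/n_i² = 0.03999, i.e. n_i ≈ 5; this pair matches.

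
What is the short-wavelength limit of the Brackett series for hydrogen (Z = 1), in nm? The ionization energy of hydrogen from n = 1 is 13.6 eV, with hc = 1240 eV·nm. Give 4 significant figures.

1459 nm

The Brackett series has lower level n_f = 4; the series limit corresponds to n_i → ∞.
ΔE_max = 13.6 × 1 / 4² = 0.8500 eV.
λ_min = 1240 / 0.8500 = 1459 nm.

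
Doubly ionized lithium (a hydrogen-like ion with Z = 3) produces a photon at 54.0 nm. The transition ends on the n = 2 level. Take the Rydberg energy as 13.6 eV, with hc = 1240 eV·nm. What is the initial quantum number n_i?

n_i = 4

The photon energy is ΔE = hc/λ = 1240 / 54.0 = 22.96 eV.
With Z = 3, ΔE = 122.4 × (1/n_f² − 1/n_i²), so 1/n_f² − 1/n_i² = 0.1876.
With n_f = 2: 1/n_i² = 1/4 − 0.1876 = 0.06239, so n_i ≈ 4.00.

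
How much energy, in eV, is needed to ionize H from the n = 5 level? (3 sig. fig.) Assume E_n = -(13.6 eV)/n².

0.544 eV

E_5 = −13.60/25 = −0.544 eV, so ionization (to E = 0) requires 0.544 eV.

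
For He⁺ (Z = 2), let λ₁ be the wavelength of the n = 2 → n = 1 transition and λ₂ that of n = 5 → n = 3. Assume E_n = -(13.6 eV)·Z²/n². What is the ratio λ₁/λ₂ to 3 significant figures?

λ ∝ 1/ΔE ∝ 1/(1/n_f² − 1/n_i²), and the Z² and hc factors cancel in the ratio.
λ₁/λ₂ = (1/3² − 1/5²)/(1/1² − 1/2²) = 0.07111/0.7500 = 0.0948.

0.0948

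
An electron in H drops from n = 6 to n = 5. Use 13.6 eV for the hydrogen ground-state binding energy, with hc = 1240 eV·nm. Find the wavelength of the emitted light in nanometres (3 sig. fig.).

ΔE = 13.60 × (1/5² − 1/6²) = 13.60 × 0.01222 = 0.1662 eV.
λ = hc/ΔE = 1240 / 0.1662 = 7460 nm.
This line belongs to the Pfund series.

7460 nm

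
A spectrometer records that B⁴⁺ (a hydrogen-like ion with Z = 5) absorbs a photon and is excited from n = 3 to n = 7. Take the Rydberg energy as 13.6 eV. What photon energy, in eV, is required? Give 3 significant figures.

The Bohr energies scale as Z², so for Z = 5: E_n = −340.0/n² eV.
E_7 = −340.0/49 = −6.939 eV and E_3 = −340.0/9 = −37.78 eV.
The photon energy is |E_7 − E_3| = 30.8 eV.

30.8 eV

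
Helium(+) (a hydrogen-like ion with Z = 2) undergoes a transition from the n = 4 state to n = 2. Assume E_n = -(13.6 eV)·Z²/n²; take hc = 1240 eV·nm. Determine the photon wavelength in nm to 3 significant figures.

122 nm

For Z = 2 the level energies scale as Z², so the effective Rydberg energy is 13.6 × 4 = 54.40 eV.
ΔE = 54.40 × (1/2² − 1/4²) = 54.40 × 0.1875 = 10.20 eV.
λ = hc/ΔE = 1240 / 10.20 = 122 nm.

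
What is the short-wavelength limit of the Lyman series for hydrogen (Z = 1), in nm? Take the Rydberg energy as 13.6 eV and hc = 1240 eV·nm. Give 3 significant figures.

91.2 nm

The Lyman series has lower level n_f = 1; the series limit corresponds to n_i → ∞.
ΔE_max = 13.6 × 1 / 1² = 13.60 eV.
λ_min = 1240 / 13.60 = 91.2 nm.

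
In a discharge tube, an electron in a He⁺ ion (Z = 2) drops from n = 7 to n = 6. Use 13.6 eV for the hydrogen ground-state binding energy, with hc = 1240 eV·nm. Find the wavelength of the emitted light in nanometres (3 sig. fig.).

3090 nm

For Z = 2 the level energies scale as Z², so the effective Rydberg energy is 13.6 × 4 = 54.40 eV.
ΔE = 54.40 × (1/6² − 1/7²) = 54.40 × 0.007370 = 0.4009 eV.
λ = hc/ΔE = 1240 / 0.4009 = 3090 nm.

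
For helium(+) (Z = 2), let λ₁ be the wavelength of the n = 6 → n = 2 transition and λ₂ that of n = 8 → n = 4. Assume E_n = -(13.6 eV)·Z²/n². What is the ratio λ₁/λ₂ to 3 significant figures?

λ ∝ 1/ΔE ∝ 1/(1/n_f² − 1/n_i²), and the Z² and hc factors cancel in the ratio.
λ₁/λ₂ = (1/4² − 1/8²)/(1/2² − 1/6²) = 0.04688/0.2222 = 0.211.

0.211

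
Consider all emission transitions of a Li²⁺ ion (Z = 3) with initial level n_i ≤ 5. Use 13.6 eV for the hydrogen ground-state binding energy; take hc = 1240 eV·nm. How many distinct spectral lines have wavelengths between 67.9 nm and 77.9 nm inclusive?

1

Enumerate all n_i → n_f pairs with 1 ≤ n_f < n_i ≤ 5 and compute λ = 1240 / [13.6·9·(1/n_f² − 1/n_i²)].
Lines falling in [67.9, 77.9] nm: 3→2 (72.94 nm).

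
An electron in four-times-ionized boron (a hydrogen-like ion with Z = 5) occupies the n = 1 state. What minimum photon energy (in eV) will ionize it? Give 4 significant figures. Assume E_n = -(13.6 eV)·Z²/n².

340.0 eV

E_n = −13.6 Z²/n² = −340.0/n² eV for Z = 5.
E_1 = −340.0/1 = −340.0 eV, so ionization (to E = 0) requires 340.0 eV.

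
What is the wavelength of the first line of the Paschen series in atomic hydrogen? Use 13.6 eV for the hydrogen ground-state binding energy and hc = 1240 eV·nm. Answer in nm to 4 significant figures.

1876 nm

The Paschen series terminates on n_f = 3; the first line has n_i = 3+1 = 4.
ΔE = 13.60 × (1/3² − 1/4²) = 0.6611 eV.
λ = 1240 / 0.6611 = 1876 nm.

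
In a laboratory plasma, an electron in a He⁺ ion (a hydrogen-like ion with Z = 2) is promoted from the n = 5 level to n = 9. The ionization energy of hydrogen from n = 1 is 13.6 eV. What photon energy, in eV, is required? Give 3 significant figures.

1.50 eV

The Bohr energies scale as Z², so for Z = 2: E_n = −54.40/n² eV.
E_9 = −54.40/81 = −0.6716 eV and E_5 = −54.40/25 = −2.176 eV.
The photon energy is |E_9 − E_5| = 1.50 eV.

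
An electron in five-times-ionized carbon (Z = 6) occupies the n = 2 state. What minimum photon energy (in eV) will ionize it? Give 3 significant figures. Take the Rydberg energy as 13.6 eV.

E_n = −13.6 Z²/n² = −489.6/n² eV for Z = 6.
E_2 = −489.6/4 = −122 eV, so ionization (to E = 0) requires 122 eV.

122 eV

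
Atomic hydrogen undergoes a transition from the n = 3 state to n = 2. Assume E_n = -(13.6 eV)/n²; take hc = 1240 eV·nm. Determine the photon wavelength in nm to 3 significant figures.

ΔE = 13.60 × (1/2² − 1/3²) = 13.60 × 0.1389 = 1.889 eV.
λ = hc/ΔE = 1240 / 1.889 = 656 nm.
This line belongs to the Balmer series.

656 nm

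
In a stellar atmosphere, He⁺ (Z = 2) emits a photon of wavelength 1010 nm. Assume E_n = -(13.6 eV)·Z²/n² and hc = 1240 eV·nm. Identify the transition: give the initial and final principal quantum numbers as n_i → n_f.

The photon energy is ΔE = hc/λ = 1240 / 1010 = 1.228 eV.
With Z = 2, ΔE = 54.40 × (1/n_f² − 1/n_i²), so 1/n_f² − 1/n_i² = 0.02257.
Trying n_f = 4 gives 1/n_i² = 0.03993, i.e. n_i ≈ 5; this pair matches.

n_i = 5, n_f = 4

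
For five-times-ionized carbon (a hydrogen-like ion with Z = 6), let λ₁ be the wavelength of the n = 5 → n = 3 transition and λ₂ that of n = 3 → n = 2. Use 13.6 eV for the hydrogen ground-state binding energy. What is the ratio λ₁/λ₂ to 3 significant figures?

1.95

λ ∝ 1/ΔE ∝ 1/(1/n_f² − 1/n_i²), and the Z² and hc factors cancel in the ratio.
λ₁/λ₂ = (1/2² − 1/3²)/(1/3² − 1/5²) = 0.1389/0.07111 = 1.95.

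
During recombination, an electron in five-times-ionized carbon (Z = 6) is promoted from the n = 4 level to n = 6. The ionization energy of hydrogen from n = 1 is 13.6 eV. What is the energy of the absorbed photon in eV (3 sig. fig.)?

The Bohr energies scale as Z², so for Z = 6: E_n = −489.6/n² eV.
E_6 = −489.6/36 = −13.60 eV and E_4 = −489.6/16 = −30.60 eV.
The photon energy is |E_6 − E_4| = 17.0 eV.

17.0 eV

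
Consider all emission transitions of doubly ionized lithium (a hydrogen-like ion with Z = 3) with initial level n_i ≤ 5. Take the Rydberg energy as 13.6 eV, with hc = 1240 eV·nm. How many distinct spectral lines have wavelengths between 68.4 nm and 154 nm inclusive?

2

Enumerate all n_i → n_f pairs with 1 ≤ n_f < n_i ≤ 5 and compute λ = 1240 / [13.6·9·(1/n_f² − 1/n_i²)].
Lines falling in [68.4, 154] nm: 3→2 (72.94 nm), 5→3 (142.5 nm).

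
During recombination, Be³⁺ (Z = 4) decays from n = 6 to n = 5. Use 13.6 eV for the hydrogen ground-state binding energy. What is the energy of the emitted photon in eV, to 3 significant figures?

The Bohr energies scale as Z², so for Z = 4: E_n = −217.6/n² eV.
E_6 = −217.6/36 = −6.044 eV and E_5 = −217.6/25 = −8.704 eV.
The photon energy is |E_6 − E_5| = 2.66 eV.

2.66 eV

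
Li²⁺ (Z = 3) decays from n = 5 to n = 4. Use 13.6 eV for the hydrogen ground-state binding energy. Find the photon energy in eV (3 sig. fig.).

The Bohr energies scale as Z², so for Z = 3: E_n = −122.4/n² eV.
E_5 = −122.4/25 = −4.896 eV and E_4 = −122.4/16 = −7.650 eV.
The photon energy is |E_5 − E_4| = 2.75 eV.

2.75 eV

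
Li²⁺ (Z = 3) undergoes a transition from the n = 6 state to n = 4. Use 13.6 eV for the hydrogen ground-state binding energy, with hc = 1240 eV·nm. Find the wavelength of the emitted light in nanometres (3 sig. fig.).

For Z = 3 the level energies scale as Z², so the effective Rydberg energy is 13.6 × 9 = 122.4 eV.
ΔE = 122.4 × (1/4² − 1/6²) = 122.4 × 0.03472 = 4.250 eV.
λ = hc/ΔE = 1240 / 4.250 = 292 nm.

292 nm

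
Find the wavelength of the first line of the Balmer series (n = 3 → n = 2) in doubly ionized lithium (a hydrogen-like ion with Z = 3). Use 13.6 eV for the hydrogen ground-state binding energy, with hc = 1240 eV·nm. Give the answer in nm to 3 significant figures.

72.9 nm

The Balmer series terminates on n_f = 2; the first line has n_i = 2+1 = 3.
ΔE = 122.4 × (1/2² − 1/3²) = 17.00 eV.
λ = 1240 / 17.00 = 72.9 nm.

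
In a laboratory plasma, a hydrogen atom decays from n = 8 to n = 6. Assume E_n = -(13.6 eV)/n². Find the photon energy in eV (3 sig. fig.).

E_8 = −13.60/64 = −0.2125 eV and E_6 = −13.60/36 = −0.3778 eV.
The photon energy is |E_8 − E_6| = 0.165 eV.

0.165 eV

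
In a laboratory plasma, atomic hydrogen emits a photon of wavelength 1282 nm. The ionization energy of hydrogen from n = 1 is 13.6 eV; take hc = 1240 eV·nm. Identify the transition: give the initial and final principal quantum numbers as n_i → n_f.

The photon energy is ΔE = hc/λ = 1240 / 1282 = 0.9672 eV.
With Z = 1, ΔE = 13.60 × (1/n_f² − 1/n_i²), so 1/n_f² − 1/n_i² = 0.07112.
Trying n_f = 3 gives 1/n_i² = 0.03999, i.e. n_i ≈ 5; this pair matches.

n_i = 5, n_f = 3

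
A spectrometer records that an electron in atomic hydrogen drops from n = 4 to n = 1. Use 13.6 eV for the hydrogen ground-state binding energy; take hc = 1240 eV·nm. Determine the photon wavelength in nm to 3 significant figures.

97.3 nm

ΔE = 13.60 × (1/1² − 1/4²) = 13.60 × 0.9375 = 12.75 eV.
λ = hc/ΔE = 1240 / 12.75 = 97.3 nm.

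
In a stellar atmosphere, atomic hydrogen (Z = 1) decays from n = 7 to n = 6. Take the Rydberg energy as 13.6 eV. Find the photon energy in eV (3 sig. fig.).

0.100 eV

E_7 = −13.60/49 = −0.2776 eV and E_6 = −13.60/36 = −0.3778 eV.
The photon energy is |E_7 − E_6| = 0.100 eV.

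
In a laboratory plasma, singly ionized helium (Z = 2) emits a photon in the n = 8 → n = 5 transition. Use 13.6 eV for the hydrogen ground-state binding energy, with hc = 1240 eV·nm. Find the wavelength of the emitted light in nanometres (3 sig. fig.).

935 nm

For Z = 2 the level energies scale as Z², so the effective Rydberg energy is 13.6 × 4 = 54.40 eV.
ΔE = 54.40 × (1/5² − 1/8²) = 54.40 × 0.02438 = 1.326 eV.
λ = hc/ΔE = 1240 / 1.326 = 935 nm.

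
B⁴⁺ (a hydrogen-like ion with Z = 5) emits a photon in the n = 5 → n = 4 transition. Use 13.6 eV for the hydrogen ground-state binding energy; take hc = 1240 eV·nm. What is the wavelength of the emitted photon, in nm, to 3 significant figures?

For Z = 5 the level energies scale as Z², so the effective Rydberg energy is 13.6 × 25 = 340.0 eV.
ΔE = 340.0 × (1/4² − 1/5²) = 340.0 × 0.02250 = 7.650 eV.
λ = hc/ΔE = 1240 / 7.650 = 162 nm.

162 nm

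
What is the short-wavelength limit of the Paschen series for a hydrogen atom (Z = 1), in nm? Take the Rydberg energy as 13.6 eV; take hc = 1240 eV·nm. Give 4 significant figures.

820.6 nm

The Paschen series has lower level n_f = 3; the series limit corresponds to n_i → ∞.
ΔE_max = 13.6 × 1 / 3² = 1.511 eV.
λ_min = 1240 / 1.511 = 820.6 nm.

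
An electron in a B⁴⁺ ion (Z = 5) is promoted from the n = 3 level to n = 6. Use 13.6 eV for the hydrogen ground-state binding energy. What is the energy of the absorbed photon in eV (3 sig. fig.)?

The Bohr energies scale as Z², so for Z = 5: E_n = −340.0/n² eV.
E_6 = −340.0/36 = −9.444 eV and E_3 = −340.0/9 = −37.78 eV.
The photon energy is |E_6 − E_3| = 28.3 eV.

28.3 eV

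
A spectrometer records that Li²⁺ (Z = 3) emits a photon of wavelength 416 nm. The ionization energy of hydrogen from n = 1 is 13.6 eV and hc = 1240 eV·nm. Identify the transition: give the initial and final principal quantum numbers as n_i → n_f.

The photon energy is ΔE = hc/λ = 1240 / 416 = 2.981 eV.
With Z = 3, ΔE = 122.4 × (1/n_f² − 1/n_i²), so 1/n_f² − 1/n_i² = 0.02435.
Trying n_f = 5 gives 1/n_i² = 0.01565, i.e. n_i ≈ 8; this pair matches.

n_i = 8, n_f = 5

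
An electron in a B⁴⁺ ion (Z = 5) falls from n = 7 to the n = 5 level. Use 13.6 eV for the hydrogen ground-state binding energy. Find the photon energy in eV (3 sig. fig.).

The Bohr energies scale as Z², so for Z = 5: E_n = −340.0/n² eV.
E_7 = −340.0/49 = −6.939 eV and E_5 = −340.0/25 = −13.60 eV.
The photon energy is |E_7 − E_5| = 6.66 eV.

6.66 eV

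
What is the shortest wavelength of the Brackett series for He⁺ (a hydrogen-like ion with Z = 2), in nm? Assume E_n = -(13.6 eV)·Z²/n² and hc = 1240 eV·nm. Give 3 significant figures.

The Brackett series has lower level n_f = 4; the series limit corresponds to n_i → ∞.
ΔE_max = 13.6 × 4 / 4² = 3.400 eV.
λ_min = 1240 / 3.400 = 365 nm.

365 nm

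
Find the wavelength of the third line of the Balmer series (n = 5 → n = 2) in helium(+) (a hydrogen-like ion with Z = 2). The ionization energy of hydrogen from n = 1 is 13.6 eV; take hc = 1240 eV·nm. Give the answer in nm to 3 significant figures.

The Balmer series terminates on n_f = 2; the third line has n_i = 2+3 = 5.
ΔE = 54.40 × (1/2² − 1/5²) = 11.42 eV.
λ = 1240 / 11.42 = 109 nm.

109 nm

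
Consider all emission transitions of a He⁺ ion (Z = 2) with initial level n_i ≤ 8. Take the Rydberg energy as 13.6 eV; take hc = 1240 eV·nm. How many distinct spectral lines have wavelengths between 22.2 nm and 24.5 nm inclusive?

5

Enumerate all n_i → n_f pairs with 1 ≤ n_f < n_i ≤ 8 and compute λ = 1240 / [13.6·4·(1/n_f² − 1/n_i²)].
Lines falling in [22.2, 24.5] nm: 8→1 (23.16 nm), 7→1 (23.27 nm), 6→1 (23.45 nm), 5→1 (23.74 nm), 4→1 (24.31 nm).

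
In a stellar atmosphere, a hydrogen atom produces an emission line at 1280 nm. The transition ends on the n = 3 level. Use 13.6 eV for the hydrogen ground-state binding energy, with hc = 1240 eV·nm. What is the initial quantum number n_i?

n_i = 5

The photon energy is ΔE = hc/λ = 1240 / 1280 = 0.9688 eV.
With Z = 1, ΔE = 13.60 × (1/n_f² − 1/n_i²), so 1/n_f² − 1/n_i² = 0.07123.
With n_f = 3: 1/n_i² = 1/9 − 0.07123 = 0.03988, so n_i ≈ 5.01.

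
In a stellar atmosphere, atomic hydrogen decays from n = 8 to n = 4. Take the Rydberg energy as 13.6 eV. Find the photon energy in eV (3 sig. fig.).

E_8 = −13.60/64 = −0.2125 eV and E_4 = −13.60/16 = −0.8500 eV.
The photon energy is |E_8 − E_4| = 0.638 eV.

0.638 eV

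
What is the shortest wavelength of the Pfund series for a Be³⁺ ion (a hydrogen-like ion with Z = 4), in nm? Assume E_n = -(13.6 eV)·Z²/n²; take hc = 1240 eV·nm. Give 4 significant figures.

The Pfund series has lower level n_f = 5; the series limit corresponds to n_i → ∞.
ΔE_max = 13.6 × 16 / 5² = 8.704 eV.
λ_min = 1240 / 8.704 = 142.5 nm.

142.5 nm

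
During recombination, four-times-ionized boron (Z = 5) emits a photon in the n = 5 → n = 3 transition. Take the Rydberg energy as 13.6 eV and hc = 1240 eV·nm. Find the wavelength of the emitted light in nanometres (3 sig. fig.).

51.3 nm

For Z = 5 the level energies scale as Z², so the effective Rydberg energy is 13.6 × 25 = 340.0 eV.
ΔE = 340.0 × (1/3² − 1/5²) = 340.0 × 0.07111 = 24.18 eV.
λ = hc/ΔE = 1240 / 24.18 = 51.3 nm.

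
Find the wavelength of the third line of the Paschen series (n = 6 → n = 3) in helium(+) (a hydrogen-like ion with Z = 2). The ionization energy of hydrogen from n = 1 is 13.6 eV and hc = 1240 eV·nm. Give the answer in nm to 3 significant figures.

The Paschen series terminates on n_f = 3; the third line has n_i = 3+3 = 6.
ΔE = 54.40 × (1/3² − 1/6²) = 4.533 eV.
λ = 1240 / 4.533 = 274 nm.

274 nm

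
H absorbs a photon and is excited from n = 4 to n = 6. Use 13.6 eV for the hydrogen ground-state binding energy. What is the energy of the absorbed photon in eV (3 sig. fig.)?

E_6 = −13.60/36 = −0.3778 eV and E_4 = −13.60/16 = −0.8500 eV.
The photon energy is |E_6 − E_4| = 0.472 eV.

0.472 eV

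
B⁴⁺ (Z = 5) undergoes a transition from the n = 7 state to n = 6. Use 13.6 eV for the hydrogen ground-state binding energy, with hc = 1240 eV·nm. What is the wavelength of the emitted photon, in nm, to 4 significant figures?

494.9 nm

For Z = 5 the level energies scale as Z², so the effective Rydberg energy is 13.6 × 25 = 340.0 eV.
ΔE = 340.0 × (1/6² − 1/7²) = 340.0 × 0.007370 = 2.506 eV.
λ = hc/ΔE = 1240 / 2.506 = 494.9 nm.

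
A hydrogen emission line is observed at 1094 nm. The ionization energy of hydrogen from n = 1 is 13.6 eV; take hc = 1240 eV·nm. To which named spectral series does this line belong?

Paschen

ΔE = 1240/1094 = 1.133 eV.
This matches 13.6 × (1/3² − 1/6²), so n_f = 3: the Paschen series.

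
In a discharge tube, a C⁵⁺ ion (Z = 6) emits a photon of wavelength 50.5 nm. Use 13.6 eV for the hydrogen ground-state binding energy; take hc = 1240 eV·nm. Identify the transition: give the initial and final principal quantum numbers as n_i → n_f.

The photon energy is ΔE = hc/λ = 1240 / 50.5 = 24.55 eV.
With Z = 6, ΔE = 489.6 × (1/n_f² − 1/n_i²), so 1/n_f² − 1/n_i² = 0.05015.
Trying n_f = 4 gives 1/n_i² = 0.01235, i.e. n_i ≈ 9; this pair matches.

n_i = 9, n_f = 4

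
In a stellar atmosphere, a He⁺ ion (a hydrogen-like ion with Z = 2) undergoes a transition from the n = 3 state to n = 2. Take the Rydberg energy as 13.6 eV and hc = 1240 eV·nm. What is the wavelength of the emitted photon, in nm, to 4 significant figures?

164.1 nm

For Z = 2 the level energies scale as Z², so the effective Rydberg energy is 13.6 × 4 = 54.40 eV.
ΔE = 54.40 × (1/2² − 1/3²) = 54.40 × 0.1389 = 7.556 eV.
λ = hc/ΔE = 1240 / 7.556 = 164.1 nm.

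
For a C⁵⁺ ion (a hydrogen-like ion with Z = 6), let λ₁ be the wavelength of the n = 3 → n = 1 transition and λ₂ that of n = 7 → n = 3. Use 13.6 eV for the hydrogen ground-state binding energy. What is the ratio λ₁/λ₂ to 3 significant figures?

0.102

λ ∝ 1/ΔE ∝ 1/(1/n_f² − 1/n_i²), and the Z² and hc factors cancel in the ratio.
λ₁/λ₂ = (1/3² − 1/7²)/(1/1² − 1/3²) = 0.09070/0.8889 = 0.102.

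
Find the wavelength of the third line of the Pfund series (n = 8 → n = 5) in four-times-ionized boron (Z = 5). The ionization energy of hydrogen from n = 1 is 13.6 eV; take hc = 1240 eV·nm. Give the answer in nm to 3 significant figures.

150 nm

The Pfund series terminates on n_f = 5; the third line has n_i = 5+3 = 8.
ΔE = 340.0 × (1/5² − 1/8²) = 8.288 eV.
λ = 1240 / 8.288 = 150 nm.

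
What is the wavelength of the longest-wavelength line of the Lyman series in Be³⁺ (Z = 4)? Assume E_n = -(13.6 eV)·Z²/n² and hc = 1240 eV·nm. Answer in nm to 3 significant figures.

7.60 nm

The Lyman series terminates on n_f = 1; the first line has n_i = 1+1 = 2.
ΔE = 217.6 × (1/1² − 1/2²) = 163.2 eV.
λ = 1240 / 163.2 = 7.60 nm.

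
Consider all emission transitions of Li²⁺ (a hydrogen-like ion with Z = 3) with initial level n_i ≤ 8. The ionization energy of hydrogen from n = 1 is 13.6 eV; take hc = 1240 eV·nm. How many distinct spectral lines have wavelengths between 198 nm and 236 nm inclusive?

Enumerate all n_i → n_f pairs with 1 ≤ n_f < n_i ≤ 8 and compute λ = 1240 / [13.6·9·(1/n_f² − 1/n_i²)].
Lines falling in [198, 236] nm: 4→3 (208.4 nm), 8→4 (216.1 nm).

2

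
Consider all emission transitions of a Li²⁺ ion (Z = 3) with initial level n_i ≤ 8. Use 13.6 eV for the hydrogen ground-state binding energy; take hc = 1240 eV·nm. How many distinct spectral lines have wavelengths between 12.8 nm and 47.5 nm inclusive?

4

Enumerate all n_i → n_f pairs with 1 ≤ n_f < n_i ≤ 8 and compute λ = 1240 / [13.6·9·(1/n_f² − 1/n_i²)].
Lines falling in [12.8, 47.5] nm: 2→1 (13.51 nm), 8→2 (43.22 nm), 7→2 (44.12 nm), 6→2 (45.59 nm).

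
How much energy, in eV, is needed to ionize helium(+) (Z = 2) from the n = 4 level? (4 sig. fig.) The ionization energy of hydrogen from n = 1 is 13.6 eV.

E_n = −13.6 Z²/n² = −54.40/n² eV for Z = 2.
E_4 = −54.40/16 = −3.400 eV, so ionization (to E = 0) requires 3.400 eV.

3.400 eV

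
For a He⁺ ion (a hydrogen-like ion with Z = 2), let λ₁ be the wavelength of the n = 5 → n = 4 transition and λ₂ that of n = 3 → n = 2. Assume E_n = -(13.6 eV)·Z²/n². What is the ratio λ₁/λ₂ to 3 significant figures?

6.17

λ ∝ 1/ΔE ∝ 1/(1/n_f² − 1/n_i²), and the Z² and hc factors cancel in the ratio.
λ₁/λ₂ = (1/2² − 1/3²)/(1/4² − 1/5²) = 0.1389/0.02250 = 6.17.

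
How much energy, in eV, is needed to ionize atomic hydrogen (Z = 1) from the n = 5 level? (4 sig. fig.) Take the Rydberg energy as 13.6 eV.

0.5440 eV

E_5 = −13.60/25 = −0.5440 eV, so ionization (to E = 0) requires 0.5440 eV.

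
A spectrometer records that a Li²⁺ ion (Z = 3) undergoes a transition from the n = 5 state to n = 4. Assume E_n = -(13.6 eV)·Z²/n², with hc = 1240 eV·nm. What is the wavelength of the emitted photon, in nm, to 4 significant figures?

For Z = 3 the level energies scale as Z², so the effective Rydberg energy is 13.6 × 9 = 122.4 eV.
ΔE = 122.4 × (1/4² − 1/5²) = 122.4 × 0.02250 = 2.754 eV.
λ = hc/ΔE = 1240 / 2.754 = 450.3 nm.

450.3 nm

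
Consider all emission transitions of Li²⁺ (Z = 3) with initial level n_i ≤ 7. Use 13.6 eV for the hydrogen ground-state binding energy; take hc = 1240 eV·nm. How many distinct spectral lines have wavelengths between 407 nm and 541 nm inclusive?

2

Enumerate all n_i → n_f pairs with 1 ≤ n_f < n_i ≤ 7 and compute λ = 1240 / [13.6·9·(1/n_f² − 1/n_i²)].
Lines falling in [407, 541] nm: 5→4 (450.3 nm), 7→5 (517.1 nm).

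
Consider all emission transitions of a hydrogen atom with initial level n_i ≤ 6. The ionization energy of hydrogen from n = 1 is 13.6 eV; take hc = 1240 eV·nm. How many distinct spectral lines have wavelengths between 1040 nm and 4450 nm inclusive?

5

Enumerate all n_i → n_f pairs with 1 ≤ n_f < n_i ≤ 6 and compute λ = 1240 / [13.6·1·(1/n_f² − 1/n_i²)].
Lines falling in [1040, 4450] nm: 6→3 (1094 nm), 5→3 (1282 nm), 4→3 (1876 nm), 6→4 (2626 nm), 5→4 (4052 nm).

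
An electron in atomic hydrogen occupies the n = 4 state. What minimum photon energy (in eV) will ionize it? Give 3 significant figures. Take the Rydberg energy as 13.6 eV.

E_4 = −13.60/16 = −0.850 eV, so ionization (to E = 0) requires 0.850 eV.

0.850 eV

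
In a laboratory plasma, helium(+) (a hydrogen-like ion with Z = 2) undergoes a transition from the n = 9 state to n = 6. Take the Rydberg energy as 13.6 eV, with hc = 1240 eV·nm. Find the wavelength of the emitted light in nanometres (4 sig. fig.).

1477 nm

For Z = 2 the level energies scale as Z², so the effective Rydberg energy is 13.6 × 4 = 54.40 eV.
ΔE = 54.40 × (1/6² − 1/9²) = 54.40 × 0.01543 = 0.8395 eV.
λ = hc/ΔE = 1240 / 0.8395 = 1477 nm.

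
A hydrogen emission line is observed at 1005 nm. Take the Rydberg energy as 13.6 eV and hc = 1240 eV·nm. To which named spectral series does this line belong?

Paschen

ΔE = 1240/1005 = 1.234 eV.
This matches 13.6 × (1/3² − 1/7²), so n_f = 3: the Paschen series.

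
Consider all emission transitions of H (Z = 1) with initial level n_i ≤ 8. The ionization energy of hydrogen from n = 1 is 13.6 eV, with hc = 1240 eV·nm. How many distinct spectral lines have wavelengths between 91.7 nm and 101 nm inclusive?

Enumerate all n_i → n_f pairs with 1 ≤ n_f < n_i ≤ 8 and compute λ = 1240 / [13.6·1·(1/n_f² − 1/n_i²)].
Lines falling in [91.7, 101] nm: 8→1 (92.62 nm), 7→1 (93.08 nm), 6→1 (93.78 nm), 5→1 (94.98 nm), 4→1 (97.25 nm).

5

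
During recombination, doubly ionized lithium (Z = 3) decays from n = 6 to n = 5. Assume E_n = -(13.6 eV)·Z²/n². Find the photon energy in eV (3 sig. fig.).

The Bohr energies scale as Z², so for Z = 3: E_n = −122.4/n² eV.
E_6 = −122.4/36 = −3.400 eV and E_5 = −122.4/25 = −4.896 eV.
The photon energy is |E_6 − E_5| = 1.50 eV.

1.50 eV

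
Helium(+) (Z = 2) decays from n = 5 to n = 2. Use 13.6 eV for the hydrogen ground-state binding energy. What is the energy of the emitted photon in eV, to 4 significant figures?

The Bohr energies scale as Z², so for Z = 2: E_n = −54.40/n² eV.
E_5 = −54.40/25 = −2.176 eV and E_2 = −54.40/4 = −13.60 eV.
The photon energy is |E_5 − E_2| = 11.42 eV.

11.42 eV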